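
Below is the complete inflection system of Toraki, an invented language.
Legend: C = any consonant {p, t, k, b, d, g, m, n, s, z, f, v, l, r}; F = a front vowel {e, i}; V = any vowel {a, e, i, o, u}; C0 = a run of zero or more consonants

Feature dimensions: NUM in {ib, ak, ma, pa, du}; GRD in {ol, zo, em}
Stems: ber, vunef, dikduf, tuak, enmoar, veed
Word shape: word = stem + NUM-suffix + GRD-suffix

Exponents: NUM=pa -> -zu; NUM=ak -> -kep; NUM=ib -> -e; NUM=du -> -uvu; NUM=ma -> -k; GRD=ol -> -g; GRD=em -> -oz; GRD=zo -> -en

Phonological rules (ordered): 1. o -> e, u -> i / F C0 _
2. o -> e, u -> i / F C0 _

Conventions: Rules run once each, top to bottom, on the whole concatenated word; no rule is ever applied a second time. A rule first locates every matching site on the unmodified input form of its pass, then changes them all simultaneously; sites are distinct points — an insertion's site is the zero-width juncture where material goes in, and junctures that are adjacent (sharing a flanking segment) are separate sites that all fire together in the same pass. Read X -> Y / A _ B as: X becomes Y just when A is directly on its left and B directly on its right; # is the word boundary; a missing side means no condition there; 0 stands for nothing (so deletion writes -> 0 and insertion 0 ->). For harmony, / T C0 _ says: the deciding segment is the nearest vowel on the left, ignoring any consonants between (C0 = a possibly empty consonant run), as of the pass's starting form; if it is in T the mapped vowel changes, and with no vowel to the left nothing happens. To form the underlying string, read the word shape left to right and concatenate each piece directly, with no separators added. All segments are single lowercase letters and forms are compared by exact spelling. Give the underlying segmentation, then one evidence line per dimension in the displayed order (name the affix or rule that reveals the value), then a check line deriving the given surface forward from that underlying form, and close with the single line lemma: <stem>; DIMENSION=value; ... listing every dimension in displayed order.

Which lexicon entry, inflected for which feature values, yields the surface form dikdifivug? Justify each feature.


underlying: dikduf-uvu-g
NUM=du - signalled by the affix -uvu
GRD=ol - signalled by the affix -g
check: dikdufuvug -> dikdifuvug -> dikdifivug
lemma: dikduf; NUM=du; GRD=ol


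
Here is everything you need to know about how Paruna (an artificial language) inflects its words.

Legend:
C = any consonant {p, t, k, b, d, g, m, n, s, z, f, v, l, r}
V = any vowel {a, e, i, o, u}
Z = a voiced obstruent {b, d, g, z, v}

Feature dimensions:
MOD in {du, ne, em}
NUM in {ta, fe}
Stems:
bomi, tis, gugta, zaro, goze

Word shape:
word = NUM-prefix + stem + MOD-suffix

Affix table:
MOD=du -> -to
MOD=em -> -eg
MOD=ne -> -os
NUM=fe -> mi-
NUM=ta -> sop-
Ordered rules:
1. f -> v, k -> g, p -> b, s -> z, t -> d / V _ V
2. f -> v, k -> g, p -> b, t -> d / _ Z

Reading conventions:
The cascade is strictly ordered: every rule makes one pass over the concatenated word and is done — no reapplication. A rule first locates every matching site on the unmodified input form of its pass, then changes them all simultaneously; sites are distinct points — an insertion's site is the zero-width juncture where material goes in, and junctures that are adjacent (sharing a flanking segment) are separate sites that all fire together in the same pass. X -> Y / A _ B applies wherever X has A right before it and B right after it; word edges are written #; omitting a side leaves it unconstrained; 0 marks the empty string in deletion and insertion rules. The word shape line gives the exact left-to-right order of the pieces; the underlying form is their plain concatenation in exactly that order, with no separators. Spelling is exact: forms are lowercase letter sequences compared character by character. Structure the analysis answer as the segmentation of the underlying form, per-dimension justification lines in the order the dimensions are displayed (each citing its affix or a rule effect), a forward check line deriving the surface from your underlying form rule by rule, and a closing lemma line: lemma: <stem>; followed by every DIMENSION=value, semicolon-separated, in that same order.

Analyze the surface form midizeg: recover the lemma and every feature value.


underlying: mi-tis-eg
MOD=em - signalled by the affix -eg
NUM=fe - signalled by the affix mi-
check: mitiseg -> midizeg -> midizeg
lemma: tis; MOD=em; NUM=fe


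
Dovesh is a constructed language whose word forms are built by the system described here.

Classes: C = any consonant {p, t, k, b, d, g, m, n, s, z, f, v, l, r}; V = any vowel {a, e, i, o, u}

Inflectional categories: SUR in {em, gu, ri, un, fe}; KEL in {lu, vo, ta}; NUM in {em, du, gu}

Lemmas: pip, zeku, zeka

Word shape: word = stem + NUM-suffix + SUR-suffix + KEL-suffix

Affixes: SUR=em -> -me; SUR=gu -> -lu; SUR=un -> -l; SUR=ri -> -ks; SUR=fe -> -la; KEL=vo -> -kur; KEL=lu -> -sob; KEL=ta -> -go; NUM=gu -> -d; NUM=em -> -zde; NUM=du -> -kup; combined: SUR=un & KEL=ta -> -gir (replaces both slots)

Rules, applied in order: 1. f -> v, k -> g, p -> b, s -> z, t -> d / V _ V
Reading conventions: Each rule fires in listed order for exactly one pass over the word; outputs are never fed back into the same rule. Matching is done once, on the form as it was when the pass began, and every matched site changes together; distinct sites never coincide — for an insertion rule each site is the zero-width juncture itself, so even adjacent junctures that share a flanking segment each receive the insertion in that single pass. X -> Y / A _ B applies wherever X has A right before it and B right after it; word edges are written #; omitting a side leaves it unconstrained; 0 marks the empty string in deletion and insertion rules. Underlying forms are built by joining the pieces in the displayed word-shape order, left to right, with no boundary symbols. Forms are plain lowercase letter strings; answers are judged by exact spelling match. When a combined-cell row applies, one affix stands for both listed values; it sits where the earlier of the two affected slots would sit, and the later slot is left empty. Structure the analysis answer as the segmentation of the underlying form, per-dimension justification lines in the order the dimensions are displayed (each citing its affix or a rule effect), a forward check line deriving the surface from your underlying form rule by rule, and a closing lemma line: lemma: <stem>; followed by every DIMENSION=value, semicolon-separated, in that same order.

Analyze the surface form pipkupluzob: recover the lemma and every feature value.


underlying: pip-kup-lu-sob
SUR=gu - signalled by the affix -lu
KEL=lu - signalled by the affix -sob
NUM=du - signalled by the affix -kup
check: pipkuplusob -> pipkupluzob
lemma: pip; SUR=gu; KEL=lu; NUM=du


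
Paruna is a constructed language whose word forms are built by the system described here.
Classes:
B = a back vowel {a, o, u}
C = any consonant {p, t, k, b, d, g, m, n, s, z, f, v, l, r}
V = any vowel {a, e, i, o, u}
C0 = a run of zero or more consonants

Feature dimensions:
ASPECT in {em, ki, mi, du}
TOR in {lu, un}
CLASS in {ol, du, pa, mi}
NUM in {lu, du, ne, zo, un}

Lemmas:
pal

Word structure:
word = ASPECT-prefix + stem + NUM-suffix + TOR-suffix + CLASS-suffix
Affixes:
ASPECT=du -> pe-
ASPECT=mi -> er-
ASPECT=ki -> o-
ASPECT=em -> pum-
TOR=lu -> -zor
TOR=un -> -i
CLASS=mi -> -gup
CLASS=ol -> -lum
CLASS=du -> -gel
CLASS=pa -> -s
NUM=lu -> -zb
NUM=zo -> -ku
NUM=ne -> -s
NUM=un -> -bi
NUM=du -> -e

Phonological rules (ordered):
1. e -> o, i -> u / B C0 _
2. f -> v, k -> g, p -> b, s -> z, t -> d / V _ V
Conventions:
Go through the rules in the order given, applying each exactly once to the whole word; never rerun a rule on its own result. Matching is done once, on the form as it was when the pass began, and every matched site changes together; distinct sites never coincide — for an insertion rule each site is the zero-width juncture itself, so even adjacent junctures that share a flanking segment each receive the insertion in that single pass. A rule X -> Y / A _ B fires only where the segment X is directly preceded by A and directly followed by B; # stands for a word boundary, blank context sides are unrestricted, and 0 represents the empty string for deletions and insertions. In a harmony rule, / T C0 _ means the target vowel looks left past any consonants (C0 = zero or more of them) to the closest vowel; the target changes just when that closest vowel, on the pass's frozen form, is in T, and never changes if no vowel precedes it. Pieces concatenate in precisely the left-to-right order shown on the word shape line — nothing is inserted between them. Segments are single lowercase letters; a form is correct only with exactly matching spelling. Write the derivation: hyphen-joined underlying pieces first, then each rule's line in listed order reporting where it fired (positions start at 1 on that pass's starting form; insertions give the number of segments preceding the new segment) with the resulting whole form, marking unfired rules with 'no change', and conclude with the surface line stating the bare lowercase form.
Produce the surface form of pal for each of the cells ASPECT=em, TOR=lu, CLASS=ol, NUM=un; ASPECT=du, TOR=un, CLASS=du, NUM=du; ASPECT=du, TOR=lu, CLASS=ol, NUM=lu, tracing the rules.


cell ASPECT=em, TOR=lu, CLASS=ol, NUM=un:
underlying: pum-pal-bi-zor-lum
1. e -> o, i -> u / B C0 _: fires at position(s) 8: pumpalbuzorlum
2. f -> v, k -> g, p -> b, s -> z, t -> d / V _ V: no change
surface: pumpalbuzorlum

cell ASPECT=du, TOR=un, CLASS=du, NUM=du:
underlying: pe-pal-e-i-gel
1. e -> o, i -> u / B C0 _: fires at position(s) 6: pepaloigel
2. f -> v, k -> g, p -> b, s -> z, t -> d / V _ V: fires at position(s) 3: pebaloigel
surface: pebaloigel

cell ASPECT=du, TOR=lu, CLASS=ol, NUM=lu:
underlying: pe-pal-zb-zor-lum
1. e -> o, i -> u / B C0 _: no change
2. f -> v, k -> g, p -> b, s -> z, t -> d / V _ V: fires at position(s) 3: pebalzbzorlum
surface: pebalzbzorlum


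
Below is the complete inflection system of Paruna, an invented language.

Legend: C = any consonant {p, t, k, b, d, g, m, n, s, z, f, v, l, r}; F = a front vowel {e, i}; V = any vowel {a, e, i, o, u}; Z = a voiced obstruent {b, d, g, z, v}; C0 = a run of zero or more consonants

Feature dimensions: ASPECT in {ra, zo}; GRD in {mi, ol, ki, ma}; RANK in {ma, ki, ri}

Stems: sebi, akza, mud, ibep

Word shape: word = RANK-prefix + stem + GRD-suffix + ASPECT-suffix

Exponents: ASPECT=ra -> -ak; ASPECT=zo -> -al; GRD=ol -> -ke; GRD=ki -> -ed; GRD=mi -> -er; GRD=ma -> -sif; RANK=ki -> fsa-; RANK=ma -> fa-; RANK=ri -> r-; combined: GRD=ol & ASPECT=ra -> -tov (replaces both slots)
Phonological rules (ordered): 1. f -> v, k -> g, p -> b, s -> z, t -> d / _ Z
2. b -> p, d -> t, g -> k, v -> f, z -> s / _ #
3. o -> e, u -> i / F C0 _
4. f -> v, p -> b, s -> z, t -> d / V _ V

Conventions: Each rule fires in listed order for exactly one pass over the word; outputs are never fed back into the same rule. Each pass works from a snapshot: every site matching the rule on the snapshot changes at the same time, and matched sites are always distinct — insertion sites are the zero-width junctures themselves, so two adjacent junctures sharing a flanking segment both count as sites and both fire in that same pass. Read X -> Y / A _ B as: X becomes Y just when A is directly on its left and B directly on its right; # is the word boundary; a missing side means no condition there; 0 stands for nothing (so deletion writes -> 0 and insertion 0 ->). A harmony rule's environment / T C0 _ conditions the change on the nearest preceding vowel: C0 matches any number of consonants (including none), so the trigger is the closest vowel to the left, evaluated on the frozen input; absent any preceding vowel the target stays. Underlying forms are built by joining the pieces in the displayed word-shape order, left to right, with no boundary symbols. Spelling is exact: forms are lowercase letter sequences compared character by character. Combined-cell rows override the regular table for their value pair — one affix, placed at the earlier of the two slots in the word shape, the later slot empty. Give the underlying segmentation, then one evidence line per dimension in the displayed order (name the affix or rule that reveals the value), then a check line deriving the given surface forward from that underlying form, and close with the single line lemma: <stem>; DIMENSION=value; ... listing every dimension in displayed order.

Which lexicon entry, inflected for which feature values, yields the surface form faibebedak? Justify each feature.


underlying: fa-ibep-ed-ak
ASPECT=ra - signalled by the affix -ak
GRD=ki - signalled by the affix -ed
RANK=ma - signalled by the affix fa-
check: faibepedak -> faibepedak -> faibepedak -> faibepedak -> faibebedak
lemma: ibep; ASPECT=ra; GRD=ki; RANK=ma


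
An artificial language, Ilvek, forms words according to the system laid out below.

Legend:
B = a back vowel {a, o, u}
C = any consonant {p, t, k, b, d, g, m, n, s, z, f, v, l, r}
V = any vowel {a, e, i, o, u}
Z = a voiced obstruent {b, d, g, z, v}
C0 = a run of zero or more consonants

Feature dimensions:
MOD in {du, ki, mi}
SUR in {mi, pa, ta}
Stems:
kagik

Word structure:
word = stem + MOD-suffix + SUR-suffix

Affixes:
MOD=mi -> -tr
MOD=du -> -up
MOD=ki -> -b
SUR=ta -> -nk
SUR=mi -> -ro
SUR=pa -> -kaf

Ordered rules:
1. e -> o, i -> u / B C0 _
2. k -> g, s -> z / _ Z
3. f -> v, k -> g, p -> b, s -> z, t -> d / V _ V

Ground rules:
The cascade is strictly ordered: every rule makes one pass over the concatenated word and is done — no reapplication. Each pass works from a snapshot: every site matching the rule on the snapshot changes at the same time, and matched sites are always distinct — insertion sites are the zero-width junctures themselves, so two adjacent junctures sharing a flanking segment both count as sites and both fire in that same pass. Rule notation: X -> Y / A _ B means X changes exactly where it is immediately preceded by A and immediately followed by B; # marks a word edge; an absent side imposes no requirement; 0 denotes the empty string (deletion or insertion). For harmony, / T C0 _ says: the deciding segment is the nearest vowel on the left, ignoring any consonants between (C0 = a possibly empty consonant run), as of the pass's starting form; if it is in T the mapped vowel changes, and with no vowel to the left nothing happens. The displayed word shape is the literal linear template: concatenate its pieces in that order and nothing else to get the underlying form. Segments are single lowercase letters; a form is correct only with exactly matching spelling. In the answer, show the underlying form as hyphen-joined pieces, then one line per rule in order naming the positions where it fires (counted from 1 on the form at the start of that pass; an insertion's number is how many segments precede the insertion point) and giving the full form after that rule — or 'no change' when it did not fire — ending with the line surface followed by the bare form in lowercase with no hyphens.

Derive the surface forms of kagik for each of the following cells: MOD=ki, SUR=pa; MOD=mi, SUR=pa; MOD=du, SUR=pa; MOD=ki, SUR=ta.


cell MOD=ki, SUR=pa:
underlying: kagik-b-kaf
1. e -> o, i -> u / B C0 _: fires at position(s) 4: kagukbkaf
2. k -> g, s -> z / _ Z: fires at position(s) 5: kagugbkaf
3. f -> v, k -> g, p -> b, s -> z, t -> d / V _ V: no change
surface: kagugbkaf

cell MOD=mi, SUR=pa:
underlying: kagik-tr-kaf
1. e -> o, i -> u / B C0 _: fires at position(s) 4: kaguktrkaf
2. k -> g, s -> z / _ Z: no change
3. f -> v, k -> g, p -> b, s -> z, t -> d / V _ V: no change
surface: kaguktrkaf

cell MOD=du, SUR=pa:
underlying: kagik-up-kaf
1. e -> o, i -> u / B C0 _: fires at position(s) 4: kagukupkaf
2. k -> g, s -> z / _ Z: no change
3. f -> v, k -> g, p -> b, s -> z, t -> d / V _ V: fires at position(s) 5: kagugupkaf
surface: kagugupkaf

cell MOD=ki, SUR=ta:
underlying: kagik-b-nk
1. e -> o, i -> u / B C0 _: fires at position(s) 4: kagukbnk
2. k -> g, s -> z / _ Z: fires at position(s) 5: kagugbnk
3. f -> v, k -> g, p -> b, s -> z, t -> d / V _ V: no change
surface: kagugbnk


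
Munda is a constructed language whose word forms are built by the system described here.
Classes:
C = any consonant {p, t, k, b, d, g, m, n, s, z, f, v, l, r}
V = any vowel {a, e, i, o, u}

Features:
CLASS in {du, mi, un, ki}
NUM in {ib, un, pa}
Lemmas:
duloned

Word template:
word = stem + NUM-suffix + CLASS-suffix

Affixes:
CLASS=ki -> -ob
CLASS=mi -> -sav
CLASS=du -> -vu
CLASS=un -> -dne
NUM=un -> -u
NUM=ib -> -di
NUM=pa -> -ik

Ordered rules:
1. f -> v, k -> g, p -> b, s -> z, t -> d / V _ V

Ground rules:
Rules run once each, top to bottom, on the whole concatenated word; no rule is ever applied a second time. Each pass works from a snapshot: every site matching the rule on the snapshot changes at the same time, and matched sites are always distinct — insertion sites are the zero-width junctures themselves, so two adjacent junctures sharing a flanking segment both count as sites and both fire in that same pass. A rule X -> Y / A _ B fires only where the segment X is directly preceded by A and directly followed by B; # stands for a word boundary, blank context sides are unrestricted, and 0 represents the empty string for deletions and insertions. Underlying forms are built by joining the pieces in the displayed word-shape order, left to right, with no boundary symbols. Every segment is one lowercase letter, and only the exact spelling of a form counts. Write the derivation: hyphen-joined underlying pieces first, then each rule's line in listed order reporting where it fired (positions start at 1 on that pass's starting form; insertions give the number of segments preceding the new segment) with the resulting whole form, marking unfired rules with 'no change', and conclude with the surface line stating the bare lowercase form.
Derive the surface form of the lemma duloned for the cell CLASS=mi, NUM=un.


underlying: duloned-u-sav
1. f -> v, k -> g, p -> b, s -> z, t -> d / V _ V: fires at position(s) 9: duloneduzav
surface: duloneduzav


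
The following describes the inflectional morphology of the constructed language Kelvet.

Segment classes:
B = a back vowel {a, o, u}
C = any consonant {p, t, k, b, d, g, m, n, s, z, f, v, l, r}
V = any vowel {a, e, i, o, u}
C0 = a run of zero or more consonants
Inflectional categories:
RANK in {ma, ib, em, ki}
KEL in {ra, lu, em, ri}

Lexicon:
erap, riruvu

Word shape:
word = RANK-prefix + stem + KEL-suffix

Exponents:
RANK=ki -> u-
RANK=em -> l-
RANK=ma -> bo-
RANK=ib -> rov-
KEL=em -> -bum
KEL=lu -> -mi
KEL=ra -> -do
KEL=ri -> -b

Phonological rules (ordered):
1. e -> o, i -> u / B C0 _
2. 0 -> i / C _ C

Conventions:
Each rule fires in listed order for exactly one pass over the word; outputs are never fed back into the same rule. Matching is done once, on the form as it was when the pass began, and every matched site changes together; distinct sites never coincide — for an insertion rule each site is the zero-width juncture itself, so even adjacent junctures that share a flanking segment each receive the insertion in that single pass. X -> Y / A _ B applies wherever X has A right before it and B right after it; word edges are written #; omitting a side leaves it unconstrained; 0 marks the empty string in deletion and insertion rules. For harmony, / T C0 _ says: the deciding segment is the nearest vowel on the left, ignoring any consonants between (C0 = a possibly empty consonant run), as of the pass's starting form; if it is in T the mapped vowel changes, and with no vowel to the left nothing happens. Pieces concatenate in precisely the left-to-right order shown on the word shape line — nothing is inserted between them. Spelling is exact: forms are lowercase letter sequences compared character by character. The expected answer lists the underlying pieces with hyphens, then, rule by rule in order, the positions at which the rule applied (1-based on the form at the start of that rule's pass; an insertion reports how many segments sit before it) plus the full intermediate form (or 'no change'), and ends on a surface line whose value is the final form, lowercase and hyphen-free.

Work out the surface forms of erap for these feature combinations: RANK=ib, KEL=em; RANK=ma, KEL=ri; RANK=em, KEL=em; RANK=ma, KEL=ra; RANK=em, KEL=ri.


cell RANK=ib, KEL=em:
underlying: rov-erap-bum
1. e -> o, i -> u / B C0 _: fires at position(s) 4: rovorapbum
2. 0 -> i / C _ C: inserts after position(s) 7: rovorapibum
surface: rovorapibum

cell RANK=ma, KEL=ri:
underlying: bo-erap-b
1. e -> o, i -> u / B C0 _: fires at position(s) 3: boorapb
2. 0 -> i / C _ C: inserts after position(s) 6: boorapib
surface: boorapib

cell RANK=em, KEL=em:
underlying: l-erap-bum
1. e -> o, i -> u / B C0 _: no change
2. 0 -> i / C _ C: inserts after position(s) 5: lerapibum
surface: lerapibum

cell RANK=ma, KEL=ra:
underlying: bo-erap-do
1. e -> o, i -> u / B C0 _: fires at position(s) 3: boorapdo
2. 0 -> i / C _ C: inserts after position(s) 6: boorapido
surface: boorapido

cell RANK=em, KEL=ri:
underlying: l-erap-b
1. e -> o, i -> u / B C0 _: no change
2. 0 -> i / C _ C: inserts after position(s) 5: lerapib
surface: lerapib


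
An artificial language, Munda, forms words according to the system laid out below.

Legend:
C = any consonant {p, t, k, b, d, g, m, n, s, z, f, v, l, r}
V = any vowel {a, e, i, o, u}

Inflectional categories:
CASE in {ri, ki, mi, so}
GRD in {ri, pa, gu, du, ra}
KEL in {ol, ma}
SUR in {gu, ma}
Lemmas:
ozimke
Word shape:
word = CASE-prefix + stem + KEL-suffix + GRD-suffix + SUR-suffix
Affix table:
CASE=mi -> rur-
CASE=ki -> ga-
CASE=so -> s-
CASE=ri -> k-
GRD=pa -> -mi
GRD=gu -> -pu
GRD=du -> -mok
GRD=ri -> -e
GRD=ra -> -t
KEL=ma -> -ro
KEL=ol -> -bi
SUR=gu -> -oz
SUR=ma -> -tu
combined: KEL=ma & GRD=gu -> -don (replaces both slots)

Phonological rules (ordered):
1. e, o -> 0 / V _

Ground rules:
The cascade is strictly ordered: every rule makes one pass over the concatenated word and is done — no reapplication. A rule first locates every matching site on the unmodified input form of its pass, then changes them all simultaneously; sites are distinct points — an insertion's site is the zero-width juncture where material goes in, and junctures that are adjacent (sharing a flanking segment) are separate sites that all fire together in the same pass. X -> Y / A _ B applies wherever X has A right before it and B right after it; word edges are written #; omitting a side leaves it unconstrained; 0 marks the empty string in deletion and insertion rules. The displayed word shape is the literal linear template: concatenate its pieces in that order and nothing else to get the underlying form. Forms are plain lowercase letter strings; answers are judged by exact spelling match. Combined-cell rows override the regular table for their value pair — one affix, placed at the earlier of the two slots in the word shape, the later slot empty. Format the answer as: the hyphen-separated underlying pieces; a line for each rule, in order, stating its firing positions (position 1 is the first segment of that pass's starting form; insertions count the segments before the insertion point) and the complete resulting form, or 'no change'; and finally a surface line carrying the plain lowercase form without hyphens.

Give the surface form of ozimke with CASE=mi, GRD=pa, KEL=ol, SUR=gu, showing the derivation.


underlying: rur-ozimke-bi-mi-oz
1. e, o -> 0 / V _: fires at position(s) 14: rurozimkebimiz
surface: rurozimkebimiz


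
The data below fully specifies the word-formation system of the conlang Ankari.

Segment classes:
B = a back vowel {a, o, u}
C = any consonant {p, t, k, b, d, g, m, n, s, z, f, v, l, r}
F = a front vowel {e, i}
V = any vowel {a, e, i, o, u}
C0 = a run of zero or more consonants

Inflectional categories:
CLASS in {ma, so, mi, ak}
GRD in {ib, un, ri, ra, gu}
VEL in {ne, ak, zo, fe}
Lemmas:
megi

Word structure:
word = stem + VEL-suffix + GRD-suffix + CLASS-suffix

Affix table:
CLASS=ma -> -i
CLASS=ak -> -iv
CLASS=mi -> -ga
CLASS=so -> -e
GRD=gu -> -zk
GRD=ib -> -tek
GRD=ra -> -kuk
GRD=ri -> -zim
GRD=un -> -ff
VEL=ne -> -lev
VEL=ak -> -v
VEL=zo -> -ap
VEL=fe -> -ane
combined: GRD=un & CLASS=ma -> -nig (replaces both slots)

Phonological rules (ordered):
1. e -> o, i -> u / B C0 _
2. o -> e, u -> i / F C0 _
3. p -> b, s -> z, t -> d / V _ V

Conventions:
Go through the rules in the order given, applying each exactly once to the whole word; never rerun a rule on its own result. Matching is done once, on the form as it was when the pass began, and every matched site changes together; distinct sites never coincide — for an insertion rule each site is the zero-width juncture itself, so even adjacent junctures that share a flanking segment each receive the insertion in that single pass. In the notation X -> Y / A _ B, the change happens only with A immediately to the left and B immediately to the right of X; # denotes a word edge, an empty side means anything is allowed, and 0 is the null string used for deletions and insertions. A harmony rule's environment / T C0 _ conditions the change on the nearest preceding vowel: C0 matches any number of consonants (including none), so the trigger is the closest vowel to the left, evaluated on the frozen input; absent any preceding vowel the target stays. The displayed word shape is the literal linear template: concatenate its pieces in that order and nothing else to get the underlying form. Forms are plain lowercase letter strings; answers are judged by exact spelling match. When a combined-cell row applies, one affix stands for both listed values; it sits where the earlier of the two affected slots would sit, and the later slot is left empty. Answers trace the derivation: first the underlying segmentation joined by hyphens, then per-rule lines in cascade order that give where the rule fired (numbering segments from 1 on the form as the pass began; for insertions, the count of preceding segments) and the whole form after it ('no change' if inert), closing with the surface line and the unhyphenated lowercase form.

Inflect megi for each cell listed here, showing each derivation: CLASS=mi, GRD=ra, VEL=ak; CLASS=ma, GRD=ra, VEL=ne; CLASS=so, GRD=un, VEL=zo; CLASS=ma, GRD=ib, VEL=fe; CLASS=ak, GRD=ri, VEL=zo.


cell CLASS=mi, GRD=ra, VEL=ak:
underlying: megi-v-kuk-ga
1. e -> o, i -> u / B C0 _: no change
2. o -> e, u -> i / F C0 _: fires at position(s) 7: megivkikga
3. p -> b, s -> z, t -> d / V _ V: no change
surface: megivkikga

cell CLASS=ma, GRD=ra, VEL=ne:
underlying: megi-lev-kuk-i
1. e -> o, i -> u / B C0 _: fires at position(s) 11: megilevkuku
2. o -> e, u -> i / F C0 _: fires at position(s) 9: megilevkiku
3. p -> b, s -> z, t -> d / V _ V: no change
surface: megilevkiku

cell CLASS=so, GRD=un, VEL=zo:
underlying: megi-ap-ff-e
1. e -> o, i -> u / B C0 _: fires at position(s) 9: megiapffo
2. o -> e, u -> i / F C0 _: no change
3. p -> b, s -> z, t -> d / V _ V: no change
surface: megiapffo

cell CLASS=ma, GRD=ib, VEL=fe:
underlying: megi-ane-tek-i
1. e -> o, i -> u / B C0 _: fires at position(s) 7: megianoteki
2. o -> e, u -> i / F C0 _: no change
3. p -> b, s -> z, t -> d / V _ V: fires at position(s) 8: megianodeki
surface: megianodeki

cell CLASS=ak, GRD=ri, VEL=zo:
underlying: megi-ap-zim-iv
1. e -> o, i -> u / B C0 _: fires at position(s) 8: megiapzumiv
2. o -> e, u -> i / F C0 _: no change
3. p -> b, s -> z, t -> d / V _ V: no change
surface: megiapzumiv


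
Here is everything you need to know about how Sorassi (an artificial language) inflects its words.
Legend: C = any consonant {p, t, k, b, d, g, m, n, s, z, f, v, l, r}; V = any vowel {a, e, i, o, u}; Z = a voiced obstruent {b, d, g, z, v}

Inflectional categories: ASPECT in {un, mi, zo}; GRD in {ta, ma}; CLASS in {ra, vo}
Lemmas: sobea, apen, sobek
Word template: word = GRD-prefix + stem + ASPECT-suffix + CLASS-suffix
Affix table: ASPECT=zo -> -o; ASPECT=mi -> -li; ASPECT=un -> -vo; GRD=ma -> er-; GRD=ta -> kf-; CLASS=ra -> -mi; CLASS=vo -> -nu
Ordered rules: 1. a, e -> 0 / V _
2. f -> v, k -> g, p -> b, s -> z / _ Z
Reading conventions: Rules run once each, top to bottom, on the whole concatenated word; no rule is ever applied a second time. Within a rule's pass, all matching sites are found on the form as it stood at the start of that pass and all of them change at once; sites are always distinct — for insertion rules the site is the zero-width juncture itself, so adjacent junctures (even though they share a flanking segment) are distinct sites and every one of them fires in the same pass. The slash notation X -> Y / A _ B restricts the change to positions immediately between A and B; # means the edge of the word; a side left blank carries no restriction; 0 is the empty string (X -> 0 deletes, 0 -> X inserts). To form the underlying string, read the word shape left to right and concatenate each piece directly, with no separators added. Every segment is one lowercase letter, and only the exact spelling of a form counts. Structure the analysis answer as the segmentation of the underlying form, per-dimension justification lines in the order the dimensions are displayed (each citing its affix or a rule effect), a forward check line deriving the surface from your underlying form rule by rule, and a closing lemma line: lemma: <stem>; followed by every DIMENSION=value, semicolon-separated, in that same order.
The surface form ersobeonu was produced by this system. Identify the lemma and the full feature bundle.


underlying: er-sobea-o-nu
ASPECT=zo - signalled by the affix -o
GRD=ma - signalled by the affix er-
CLASS=vo - signalled by the affix -nu
check: ersobeaonu -> ersobeonu -> ersobeonu
lemma: sobea; ASPECT=zo; GRD=ma; CLASS=vo


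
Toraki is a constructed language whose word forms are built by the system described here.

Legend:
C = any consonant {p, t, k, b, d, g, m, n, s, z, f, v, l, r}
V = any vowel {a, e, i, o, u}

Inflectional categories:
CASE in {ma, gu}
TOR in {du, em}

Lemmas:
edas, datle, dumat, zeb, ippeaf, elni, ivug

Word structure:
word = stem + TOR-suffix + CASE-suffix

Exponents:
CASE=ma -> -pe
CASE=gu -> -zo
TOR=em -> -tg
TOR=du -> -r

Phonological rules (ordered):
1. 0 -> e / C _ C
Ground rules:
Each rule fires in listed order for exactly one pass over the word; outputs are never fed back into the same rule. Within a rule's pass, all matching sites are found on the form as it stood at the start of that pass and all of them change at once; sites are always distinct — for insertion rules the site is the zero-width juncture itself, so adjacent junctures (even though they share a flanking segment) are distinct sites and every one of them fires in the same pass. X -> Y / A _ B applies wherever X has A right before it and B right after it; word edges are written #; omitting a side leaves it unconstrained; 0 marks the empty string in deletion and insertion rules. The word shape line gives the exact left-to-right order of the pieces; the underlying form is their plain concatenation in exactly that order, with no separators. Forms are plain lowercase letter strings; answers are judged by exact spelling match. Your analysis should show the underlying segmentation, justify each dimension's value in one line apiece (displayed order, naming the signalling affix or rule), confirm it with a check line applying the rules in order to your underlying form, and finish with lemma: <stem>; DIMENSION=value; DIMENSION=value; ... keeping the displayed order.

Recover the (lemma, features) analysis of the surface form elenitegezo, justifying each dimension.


underlying: elni-tg-zo
CASE=gu - signalled by the affix -zo
TOR=em - signalled by the affix -tg
check: elnitgzo -> elenitegezo
lemma: elni; CASE=gu; TOR=em


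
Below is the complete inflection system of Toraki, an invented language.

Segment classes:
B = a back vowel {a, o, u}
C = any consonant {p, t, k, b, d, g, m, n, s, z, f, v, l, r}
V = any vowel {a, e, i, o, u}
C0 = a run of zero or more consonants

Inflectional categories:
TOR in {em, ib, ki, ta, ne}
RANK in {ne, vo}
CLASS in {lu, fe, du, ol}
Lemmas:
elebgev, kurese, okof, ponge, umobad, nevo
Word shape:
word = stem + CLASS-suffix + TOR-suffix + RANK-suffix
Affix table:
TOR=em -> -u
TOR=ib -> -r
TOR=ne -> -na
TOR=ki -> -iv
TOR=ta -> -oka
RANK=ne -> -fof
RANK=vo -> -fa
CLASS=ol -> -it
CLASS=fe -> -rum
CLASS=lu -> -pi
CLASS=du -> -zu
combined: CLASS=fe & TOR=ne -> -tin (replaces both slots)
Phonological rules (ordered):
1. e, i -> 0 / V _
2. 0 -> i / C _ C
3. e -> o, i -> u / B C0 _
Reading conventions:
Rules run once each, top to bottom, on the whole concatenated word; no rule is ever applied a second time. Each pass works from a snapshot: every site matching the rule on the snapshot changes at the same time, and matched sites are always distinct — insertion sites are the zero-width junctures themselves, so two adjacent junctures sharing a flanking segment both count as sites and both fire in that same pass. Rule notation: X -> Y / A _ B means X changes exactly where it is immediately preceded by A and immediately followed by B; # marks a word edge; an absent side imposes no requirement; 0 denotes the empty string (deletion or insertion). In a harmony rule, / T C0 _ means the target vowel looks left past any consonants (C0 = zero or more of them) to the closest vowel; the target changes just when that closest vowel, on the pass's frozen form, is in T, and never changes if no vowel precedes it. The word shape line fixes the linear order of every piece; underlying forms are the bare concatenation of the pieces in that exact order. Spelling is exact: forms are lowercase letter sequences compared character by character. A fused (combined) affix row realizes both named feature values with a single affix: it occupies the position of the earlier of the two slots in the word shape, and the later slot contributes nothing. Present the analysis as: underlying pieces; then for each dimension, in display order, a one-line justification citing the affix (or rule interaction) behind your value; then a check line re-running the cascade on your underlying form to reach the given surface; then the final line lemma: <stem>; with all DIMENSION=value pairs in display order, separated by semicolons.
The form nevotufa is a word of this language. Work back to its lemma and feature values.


underlying: nevo-it-u-fa
TOR=em - signalled by the affix -u
RANK=vo - signalled by the affix -fa
CLASS=ol - signalled by the affix -it
check: nevoitufa -> nevotufa -> nevotufa -> nevotufa
lemma: nevo; TOR=em; RANK=vo; CLASS=ol


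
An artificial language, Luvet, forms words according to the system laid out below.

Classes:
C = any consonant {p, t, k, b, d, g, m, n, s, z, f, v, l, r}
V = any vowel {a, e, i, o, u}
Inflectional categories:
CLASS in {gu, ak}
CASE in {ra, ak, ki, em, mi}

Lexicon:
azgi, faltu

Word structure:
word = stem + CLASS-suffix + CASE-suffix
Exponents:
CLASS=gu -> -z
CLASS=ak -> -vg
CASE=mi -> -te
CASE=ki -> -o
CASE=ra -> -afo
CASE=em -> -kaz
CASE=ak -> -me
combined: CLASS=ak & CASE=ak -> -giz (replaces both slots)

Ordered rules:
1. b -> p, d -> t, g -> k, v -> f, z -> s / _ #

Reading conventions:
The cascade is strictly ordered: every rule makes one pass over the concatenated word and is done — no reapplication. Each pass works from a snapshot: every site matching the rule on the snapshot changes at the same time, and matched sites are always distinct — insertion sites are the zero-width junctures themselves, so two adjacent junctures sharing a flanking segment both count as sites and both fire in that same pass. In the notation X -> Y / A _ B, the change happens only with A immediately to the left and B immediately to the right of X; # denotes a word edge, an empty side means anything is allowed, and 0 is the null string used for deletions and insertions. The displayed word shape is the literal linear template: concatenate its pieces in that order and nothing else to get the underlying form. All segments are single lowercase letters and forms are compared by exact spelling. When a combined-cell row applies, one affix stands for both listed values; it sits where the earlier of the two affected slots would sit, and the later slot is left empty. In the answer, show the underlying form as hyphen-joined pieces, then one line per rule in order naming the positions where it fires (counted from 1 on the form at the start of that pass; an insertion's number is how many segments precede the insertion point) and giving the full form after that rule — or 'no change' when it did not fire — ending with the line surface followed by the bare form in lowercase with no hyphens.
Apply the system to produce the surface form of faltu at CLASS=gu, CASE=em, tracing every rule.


underlying: faltu-z-kaz
1. b -> p, d -> t, g -> k, v -> f, z -> s / _ #: fires at position(s) 9: faltuzkas
surface: faltuzkas


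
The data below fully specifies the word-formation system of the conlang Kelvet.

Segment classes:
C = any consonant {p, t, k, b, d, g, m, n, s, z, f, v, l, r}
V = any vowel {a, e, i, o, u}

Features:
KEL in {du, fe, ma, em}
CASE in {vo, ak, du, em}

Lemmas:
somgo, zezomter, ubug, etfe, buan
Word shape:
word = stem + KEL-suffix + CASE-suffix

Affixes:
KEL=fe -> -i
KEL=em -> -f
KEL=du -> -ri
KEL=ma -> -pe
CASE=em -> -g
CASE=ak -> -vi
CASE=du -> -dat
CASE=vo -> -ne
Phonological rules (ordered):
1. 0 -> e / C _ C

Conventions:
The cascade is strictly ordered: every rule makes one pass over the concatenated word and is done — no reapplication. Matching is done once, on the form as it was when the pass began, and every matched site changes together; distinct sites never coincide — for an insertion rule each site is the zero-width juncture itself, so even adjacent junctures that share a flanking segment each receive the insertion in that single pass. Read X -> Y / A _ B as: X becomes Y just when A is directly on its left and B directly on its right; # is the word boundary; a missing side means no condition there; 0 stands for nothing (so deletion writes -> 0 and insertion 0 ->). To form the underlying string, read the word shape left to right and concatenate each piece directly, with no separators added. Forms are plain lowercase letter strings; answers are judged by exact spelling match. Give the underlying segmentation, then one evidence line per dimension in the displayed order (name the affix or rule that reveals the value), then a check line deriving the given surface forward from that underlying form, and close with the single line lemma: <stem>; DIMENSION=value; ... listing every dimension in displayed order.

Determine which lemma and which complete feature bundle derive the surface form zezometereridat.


underlying: zezomter-ri-dat
KEL=du - signalled by the affix -ri
CASE=du - signalled by the affix -dat
check: zezomterridat -> zezometereridat
lemma: zezomter; KEL=du; CASE=du


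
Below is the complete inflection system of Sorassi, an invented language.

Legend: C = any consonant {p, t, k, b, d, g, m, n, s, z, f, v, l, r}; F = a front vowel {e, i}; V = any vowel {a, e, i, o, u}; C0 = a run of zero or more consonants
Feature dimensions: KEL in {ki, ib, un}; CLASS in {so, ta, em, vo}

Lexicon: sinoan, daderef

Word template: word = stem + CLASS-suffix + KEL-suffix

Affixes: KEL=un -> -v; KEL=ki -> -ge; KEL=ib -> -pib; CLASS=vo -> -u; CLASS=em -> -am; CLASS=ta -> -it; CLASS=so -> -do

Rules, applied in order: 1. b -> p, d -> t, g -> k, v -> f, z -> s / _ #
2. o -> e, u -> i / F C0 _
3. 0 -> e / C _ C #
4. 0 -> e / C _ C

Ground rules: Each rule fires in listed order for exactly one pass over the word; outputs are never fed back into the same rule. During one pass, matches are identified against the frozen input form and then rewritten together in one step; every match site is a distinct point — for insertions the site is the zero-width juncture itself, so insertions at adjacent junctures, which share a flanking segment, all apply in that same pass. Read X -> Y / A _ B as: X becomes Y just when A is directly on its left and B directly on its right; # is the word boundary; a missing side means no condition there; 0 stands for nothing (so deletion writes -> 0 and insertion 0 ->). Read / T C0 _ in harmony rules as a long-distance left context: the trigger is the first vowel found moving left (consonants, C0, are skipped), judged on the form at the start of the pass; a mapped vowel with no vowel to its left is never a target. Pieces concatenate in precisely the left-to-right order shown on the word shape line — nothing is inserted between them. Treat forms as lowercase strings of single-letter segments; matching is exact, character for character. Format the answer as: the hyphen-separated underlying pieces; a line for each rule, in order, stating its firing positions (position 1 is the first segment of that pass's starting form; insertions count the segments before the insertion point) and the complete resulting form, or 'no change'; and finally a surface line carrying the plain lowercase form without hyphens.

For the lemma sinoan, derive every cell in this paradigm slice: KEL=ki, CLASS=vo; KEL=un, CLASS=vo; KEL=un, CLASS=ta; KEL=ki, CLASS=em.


cell KEL=ki, CLASS=vo:
underlying: sinoan-u-ge
1. b -> p, d -> t, g -> k, v -> f, z -> s / _ #: no change
2. o -> e, u -> i / F C0 _: fires at position(s) 4: sineanuge
3. 0 -> e / C _ C #: no change
4. 0 -> e / C _ C: no change
surface: sineanuge

cell KEL=un, CLASS=vo:
underlying: sinoan-u-v
1. b -> p, d -> t, g -> k, v -> f, z -> s / _ #: fires at position(s) 8: sinoanuf
2. o -> e, u -> i / F C0 _: fires at position(s) 4: sineanuf
3. 0 -> e / C _ C #: no change
4. 0 -> e / C _ C: no change
surface: sineanuf

cell KEL=un, CLASS=ta:
underlying: sinoan-it-v
1. b -> p, d -> t, g -> k, v -> f, z -> s / _ #: fires at position(s) 9: sinoanitf
2. o -> e, u -> i / F C0 _: fires at position(s) 4: sineanitf
3. 0 -> e / C _ C #: inserts after position(s) 8: sineanitef
4. 0 -> e / C _ C: no change
surface: sineanitef

cell KEL=ki, CLASS=em:
underlying: sinoan-am-ge
1. b -> p, d -> t, g -> k, v -> f, z -> s / _ #: no change
2. o -> e, u -> i / F C0 _: fires at position(s) 4: sineanamge
3. 0 -> e / C _ C #: no change
4. 0 -> e / C _ C: inserts after position(s) 8: sineanamege
surface: sineanamege
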